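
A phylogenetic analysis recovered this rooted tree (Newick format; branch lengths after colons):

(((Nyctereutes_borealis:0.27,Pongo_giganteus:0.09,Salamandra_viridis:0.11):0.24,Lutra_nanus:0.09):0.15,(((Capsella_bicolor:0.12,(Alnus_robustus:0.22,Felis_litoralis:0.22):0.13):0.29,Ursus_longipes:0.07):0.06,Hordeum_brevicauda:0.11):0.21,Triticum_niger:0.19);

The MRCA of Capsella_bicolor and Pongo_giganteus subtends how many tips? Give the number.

10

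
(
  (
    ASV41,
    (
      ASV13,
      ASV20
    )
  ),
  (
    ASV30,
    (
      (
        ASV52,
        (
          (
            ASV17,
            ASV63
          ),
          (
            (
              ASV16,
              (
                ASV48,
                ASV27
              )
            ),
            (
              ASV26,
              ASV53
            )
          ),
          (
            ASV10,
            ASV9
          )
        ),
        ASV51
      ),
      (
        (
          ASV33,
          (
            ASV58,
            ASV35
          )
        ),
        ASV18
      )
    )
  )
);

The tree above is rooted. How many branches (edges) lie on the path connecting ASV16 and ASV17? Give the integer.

5

The MRCA of ASV16 and ASV17 is the node subtending ((ASV17,ASV63),((ASV16,(ASV48,ASV27)),(ASV26,ASV53)),(ASV10,ASV9)).
From ASV16 up to that node: 3 branches. From ASV17 up to the same node: 2 branches. Total: 3 + 2 = 5.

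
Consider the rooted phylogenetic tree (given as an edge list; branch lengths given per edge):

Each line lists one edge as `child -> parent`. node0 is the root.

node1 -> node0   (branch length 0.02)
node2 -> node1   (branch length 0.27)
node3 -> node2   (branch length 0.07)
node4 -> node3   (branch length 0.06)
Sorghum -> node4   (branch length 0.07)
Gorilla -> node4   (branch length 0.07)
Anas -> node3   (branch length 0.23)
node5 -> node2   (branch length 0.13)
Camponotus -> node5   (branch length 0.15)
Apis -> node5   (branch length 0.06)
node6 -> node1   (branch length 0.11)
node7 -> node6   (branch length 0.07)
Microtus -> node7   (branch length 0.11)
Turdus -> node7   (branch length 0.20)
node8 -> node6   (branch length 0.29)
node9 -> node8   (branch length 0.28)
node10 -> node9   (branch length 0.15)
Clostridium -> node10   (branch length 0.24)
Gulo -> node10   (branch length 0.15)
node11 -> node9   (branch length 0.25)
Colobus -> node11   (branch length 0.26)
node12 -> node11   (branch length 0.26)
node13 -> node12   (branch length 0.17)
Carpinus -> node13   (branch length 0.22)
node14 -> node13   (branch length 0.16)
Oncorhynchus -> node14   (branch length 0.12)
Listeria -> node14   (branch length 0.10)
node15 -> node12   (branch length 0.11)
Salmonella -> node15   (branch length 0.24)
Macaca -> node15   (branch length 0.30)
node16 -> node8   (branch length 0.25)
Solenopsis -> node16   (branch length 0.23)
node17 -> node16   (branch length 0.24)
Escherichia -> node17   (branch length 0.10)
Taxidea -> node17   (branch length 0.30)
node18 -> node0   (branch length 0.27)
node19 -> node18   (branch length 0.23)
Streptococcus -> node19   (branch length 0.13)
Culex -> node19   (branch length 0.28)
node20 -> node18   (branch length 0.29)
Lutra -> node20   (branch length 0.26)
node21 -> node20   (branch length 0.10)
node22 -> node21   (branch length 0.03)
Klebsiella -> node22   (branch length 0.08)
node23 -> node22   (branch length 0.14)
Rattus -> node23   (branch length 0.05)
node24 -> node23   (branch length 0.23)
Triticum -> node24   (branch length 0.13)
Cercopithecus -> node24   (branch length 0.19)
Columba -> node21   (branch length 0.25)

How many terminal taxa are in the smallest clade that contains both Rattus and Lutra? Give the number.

The MRCA of Rattus and Lutra is the node subtending (Lutra,((Klebsiella,(Rattus,(Triticum,Cercopithecus))),Columba)).
That clade contains 6 terminal taxa: Cercopithecus, Columba, Klebsiella, Lutra, Rattus, Triticum.

6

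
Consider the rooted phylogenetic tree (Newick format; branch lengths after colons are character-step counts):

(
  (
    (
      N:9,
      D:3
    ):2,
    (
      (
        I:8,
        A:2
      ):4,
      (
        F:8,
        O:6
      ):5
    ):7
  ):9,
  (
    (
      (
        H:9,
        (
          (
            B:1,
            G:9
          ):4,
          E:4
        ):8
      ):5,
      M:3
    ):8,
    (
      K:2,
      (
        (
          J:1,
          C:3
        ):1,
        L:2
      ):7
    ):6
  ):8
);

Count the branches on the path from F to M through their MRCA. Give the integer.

The MRCA of F and M is the root of the tree.
From F up to that node: 4 branches. From M up to the same node: 3 branches. Total: 4 + 3 = 7.

7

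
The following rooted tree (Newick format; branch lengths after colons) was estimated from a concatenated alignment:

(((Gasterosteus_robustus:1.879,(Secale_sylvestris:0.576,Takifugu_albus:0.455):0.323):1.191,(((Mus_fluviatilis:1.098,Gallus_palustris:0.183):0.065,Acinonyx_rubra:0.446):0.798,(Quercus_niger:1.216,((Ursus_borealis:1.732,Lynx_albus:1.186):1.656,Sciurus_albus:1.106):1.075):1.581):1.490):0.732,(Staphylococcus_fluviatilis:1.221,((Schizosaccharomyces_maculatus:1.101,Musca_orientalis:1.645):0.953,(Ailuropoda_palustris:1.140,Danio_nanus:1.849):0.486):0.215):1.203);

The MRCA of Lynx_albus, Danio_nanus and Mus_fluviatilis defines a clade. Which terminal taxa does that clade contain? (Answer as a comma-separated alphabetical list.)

Acinonyx_rubra, Ailuropoda_palustris, Danio_nanus, Gallus_palustris, Gasterosteus_robustus, Lynx_albus, Mus_fluviatilis, Musca_orientalis, Quercus_niger, Schizosaccharomyces_maculatus, Sciurus_albus, Secale_sylvestris, Staphylococcus_fluviatilis, Takifugu_albus, Ursus_borealis

Tracing Lynx_albus: it sits inside (Ursus_borealis,Lynx_albus).
Tracing Danio_nanus: it sits inside (Ailuropoda_palustris,Danio_nanus).
Tracing Mus_fluviatilis: it sits inside (Mus_fluviatilis,Gallus_palustris).
The smallest clade enclosing all 3 is the whole tree (their MRCA is the root), so the answer is all 15 tips in alphabetical order.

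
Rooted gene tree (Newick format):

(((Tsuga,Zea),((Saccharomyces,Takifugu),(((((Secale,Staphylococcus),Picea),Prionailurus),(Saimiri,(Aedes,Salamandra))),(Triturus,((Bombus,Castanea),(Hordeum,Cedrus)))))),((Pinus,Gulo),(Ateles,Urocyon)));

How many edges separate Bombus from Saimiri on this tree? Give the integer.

The MRCA of Bombus and Saimiri is the node subtending (((((Secale,Staphylococcus),Picea),Prionailurus),(Saimiri,(Aedes,Salamandra))),(Triturus,((Bombus,Castanea),(Hordeum,Cedrus)))).
From Bombus up to that node: 4 branches. From Saimiri up to the same node: 3 branches. Total: 4 + 3 = 7.

7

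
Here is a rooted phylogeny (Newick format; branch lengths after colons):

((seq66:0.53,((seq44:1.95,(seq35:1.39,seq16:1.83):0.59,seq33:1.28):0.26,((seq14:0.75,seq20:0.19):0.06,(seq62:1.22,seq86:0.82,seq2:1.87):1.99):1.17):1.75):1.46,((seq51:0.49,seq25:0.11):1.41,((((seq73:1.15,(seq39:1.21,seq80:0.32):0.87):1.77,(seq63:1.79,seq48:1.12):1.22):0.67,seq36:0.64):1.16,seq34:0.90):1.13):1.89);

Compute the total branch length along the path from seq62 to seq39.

The path runs seq62 → … → MRCA → … → seq39; the MRCA is the root of the tree.
Branch lengths along that path: 1.22 + 1.99 + 1.17 + 1.75 + 1.46 + 1.89 + 1.13 + 1.16 + 0.67 + 1.77 + 0.87 + 1.21 = 16.29.

16.29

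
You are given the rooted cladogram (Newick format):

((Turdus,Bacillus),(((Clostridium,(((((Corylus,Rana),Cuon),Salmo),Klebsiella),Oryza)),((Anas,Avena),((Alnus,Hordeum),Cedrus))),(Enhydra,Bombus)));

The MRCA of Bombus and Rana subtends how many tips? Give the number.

14

The MRCA of Bombus and Rana is the node subtending (((Clostridium,(((((Corylus,Rana),Cuon),Salmo),Klebsiella),Oryza)),((Anas,Avena),((Alnus,Hordeum),Cedrus))),(Enhydra,Bombus)).
That clade contains 14 terminal taxa: Alnus, Anas, Avena, Bombus, Cedrus, Clostridium, Corylus, Cuon, Enhydra, Hordeum, Klebsiella, Oryza, Rana, Salmo.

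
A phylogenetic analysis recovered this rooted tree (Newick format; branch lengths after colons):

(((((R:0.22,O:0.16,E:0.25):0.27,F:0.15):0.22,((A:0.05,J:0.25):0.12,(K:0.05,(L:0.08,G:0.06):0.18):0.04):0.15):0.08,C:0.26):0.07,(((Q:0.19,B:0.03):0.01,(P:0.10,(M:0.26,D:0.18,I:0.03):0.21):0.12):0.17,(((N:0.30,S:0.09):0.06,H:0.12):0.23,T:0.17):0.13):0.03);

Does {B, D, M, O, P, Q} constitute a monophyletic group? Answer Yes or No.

No

The MRCA of the listed taxa is the root, so the smallest clade containing them is the whole tree.
That clade also contains A, C, E, F, G, H, I, J, K, L, N, R, S, T, which are not in the proposed group, so the group is not monophyletic.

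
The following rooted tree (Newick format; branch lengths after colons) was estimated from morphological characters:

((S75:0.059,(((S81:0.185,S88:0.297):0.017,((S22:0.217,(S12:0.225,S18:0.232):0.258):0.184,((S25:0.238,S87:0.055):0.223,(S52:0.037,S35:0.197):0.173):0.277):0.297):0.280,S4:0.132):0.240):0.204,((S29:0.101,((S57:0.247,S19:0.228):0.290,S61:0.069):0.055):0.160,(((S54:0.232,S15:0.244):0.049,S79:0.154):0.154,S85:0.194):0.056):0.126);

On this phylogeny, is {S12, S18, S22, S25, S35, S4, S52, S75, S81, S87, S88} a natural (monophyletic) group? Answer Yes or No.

Yes

The most recent common ancestor of these taxa subtends (S75,(((S81,S88),((S22,(S12,S18)),((S25,S87),(S52,S35)))),S4)).
That clade has exactly 11 tips — every listed taxon and nothing else — so the group is monophyletic.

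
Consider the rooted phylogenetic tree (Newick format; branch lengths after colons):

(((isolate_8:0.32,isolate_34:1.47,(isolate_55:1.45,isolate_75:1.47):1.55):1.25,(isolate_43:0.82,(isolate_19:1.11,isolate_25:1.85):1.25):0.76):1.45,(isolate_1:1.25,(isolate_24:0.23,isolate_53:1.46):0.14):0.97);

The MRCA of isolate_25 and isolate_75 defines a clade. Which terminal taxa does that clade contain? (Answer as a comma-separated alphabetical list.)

Tracing isolate_25: it sits inside (isolate_19,isolate_25).
Tracing isolate_75: it sits inside (isolate_55,isolate_75).
The smallest clade enclosing both is ((isolate_8,isolate_34,(isolate_55,isolate_75)),(isolate_43,(isolate_19,isolate_25))); the answer is its 7 terminal taxa in alphabetical order.

isolate_19, isolate_25, isolate_34, isolate_43, isolate_55, isolate_75, isolate_8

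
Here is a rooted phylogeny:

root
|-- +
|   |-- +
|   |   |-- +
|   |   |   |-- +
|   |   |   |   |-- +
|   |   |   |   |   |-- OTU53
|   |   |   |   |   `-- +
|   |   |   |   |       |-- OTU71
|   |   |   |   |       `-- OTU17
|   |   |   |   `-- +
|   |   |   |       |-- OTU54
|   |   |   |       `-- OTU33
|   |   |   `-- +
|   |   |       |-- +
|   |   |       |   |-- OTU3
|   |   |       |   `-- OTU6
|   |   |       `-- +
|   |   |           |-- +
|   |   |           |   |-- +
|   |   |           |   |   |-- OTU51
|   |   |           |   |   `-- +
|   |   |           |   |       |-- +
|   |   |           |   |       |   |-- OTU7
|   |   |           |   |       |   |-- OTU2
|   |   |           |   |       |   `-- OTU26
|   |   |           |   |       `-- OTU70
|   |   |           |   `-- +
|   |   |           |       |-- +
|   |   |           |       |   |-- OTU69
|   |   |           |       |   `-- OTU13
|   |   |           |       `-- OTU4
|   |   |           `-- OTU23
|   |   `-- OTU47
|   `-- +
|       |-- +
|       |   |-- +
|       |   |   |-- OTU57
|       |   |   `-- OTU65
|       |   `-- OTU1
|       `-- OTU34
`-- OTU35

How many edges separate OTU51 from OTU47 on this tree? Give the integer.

7

The MRCA of OTU51 and OTU47 is the node subtending ((((OTU53,(OTU71,OTU17)),(OTU54,OTU33)),((OTU3,OTU6),(((OTU51,((OTU7,OTU2,OTU26),OTU70)),((OTU69,OTU13),OTU4)),OTU23))),OTU47).
From OTU51 up to that node: 6 branches. From OTU47 up to the same node: 1 branch. Total: 6 + 1 = 7.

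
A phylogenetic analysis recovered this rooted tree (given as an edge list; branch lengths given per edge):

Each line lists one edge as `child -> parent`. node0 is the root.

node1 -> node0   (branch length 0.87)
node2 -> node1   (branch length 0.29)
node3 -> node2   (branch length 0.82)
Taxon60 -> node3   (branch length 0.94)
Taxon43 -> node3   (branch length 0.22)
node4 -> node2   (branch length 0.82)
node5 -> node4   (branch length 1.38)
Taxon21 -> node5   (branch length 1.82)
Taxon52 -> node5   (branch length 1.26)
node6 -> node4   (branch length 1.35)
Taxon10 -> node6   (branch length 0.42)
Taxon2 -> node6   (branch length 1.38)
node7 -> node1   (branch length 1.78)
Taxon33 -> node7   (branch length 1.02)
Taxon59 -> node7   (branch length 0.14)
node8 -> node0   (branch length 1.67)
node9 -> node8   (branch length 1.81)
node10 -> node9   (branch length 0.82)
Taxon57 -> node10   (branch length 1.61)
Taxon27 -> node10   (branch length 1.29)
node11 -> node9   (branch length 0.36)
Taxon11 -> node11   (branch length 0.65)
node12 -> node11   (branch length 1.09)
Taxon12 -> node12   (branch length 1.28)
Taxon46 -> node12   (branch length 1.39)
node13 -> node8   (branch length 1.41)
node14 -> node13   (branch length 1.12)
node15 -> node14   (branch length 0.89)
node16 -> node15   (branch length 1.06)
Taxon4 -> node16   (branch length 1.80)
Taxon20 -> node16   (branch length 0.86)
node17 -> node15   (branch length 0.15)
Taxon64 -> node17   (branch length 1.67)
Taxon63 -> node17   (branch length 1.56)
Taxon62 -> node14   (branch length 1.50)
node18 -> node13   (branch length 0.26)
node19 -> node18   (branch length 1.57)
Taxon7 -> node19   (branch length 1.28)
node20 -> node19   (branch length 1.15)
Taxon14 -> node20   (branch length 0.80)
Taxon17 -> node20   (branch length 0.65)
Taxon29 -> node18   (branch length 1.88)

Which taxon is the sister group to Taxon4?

Taxon4 attaches to the tree at the node subtending (Taxon4,Taxon20).
The other lineage descending from that same node — the sister group — is the single tip Taxon20.

Taxon20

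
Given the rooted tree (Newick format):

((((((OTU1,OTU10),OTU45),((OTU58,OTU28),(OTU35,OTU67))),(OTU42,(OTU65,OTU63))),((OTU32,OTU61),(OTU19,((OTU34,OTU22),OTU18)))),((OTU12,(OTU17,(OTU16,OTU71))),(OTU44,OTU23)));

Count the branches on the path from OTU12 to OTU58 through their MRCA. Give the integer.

The MRCA of OTU12 and OTU58 is the root of the tree.
From OTU12 up to that node: 3 branches. From OTU58 up to the same node: 6 branches. Total: 3 + 6 = 9.

9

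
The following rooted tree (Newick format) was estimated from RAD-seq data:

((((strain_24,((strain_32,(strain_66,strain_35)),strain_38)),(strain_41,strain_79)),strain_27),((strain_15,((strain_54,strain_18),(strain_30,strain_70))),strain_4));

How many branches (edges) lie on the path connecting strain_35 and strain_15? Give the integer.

The MRCA of strain_35 and strain_15 is the root of the tree.
From strain_35 up to that node: 7 branches. From strain_15 up to the same node: 3 branches. Total: 7 + 3 = 10.

10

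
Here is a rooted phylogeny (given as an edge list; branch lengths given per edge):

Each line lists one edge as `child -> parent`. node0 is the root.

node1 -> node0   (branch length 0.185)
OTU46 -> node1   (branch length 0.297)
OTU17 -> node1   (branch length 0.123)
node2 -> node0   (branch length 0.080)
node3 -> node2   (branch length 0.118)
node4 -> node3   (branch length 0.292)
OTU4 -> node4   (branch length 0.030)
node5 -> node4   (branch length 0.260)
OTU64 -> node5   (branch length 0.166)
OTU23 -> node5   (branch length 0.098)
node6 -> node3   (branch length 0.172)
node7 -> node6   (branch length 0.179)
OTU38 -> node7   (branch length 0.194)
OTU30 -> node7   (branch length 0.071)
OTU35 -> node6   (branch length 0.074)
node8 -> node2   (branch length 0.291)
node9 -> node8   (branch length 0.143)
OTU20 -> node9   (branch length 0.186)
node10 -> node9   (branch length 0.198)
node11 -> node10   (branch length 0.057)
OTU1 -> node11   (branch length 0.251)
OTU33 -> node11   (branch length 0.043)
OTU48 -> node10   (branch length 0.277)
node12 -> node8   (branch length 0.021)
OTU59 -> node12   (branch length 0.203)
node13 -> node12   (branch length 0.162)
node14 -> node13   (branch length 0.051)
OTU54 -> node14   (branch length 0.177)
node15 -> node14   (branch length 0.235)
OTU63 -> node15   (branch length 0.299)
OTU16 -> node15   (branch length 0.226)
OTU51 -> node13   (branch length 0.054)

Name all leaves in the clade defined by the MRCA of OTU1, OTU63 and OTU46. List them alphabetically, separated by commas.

Tracing OTU1: it sits inside (OTU1,OTU33).
Tracing OTU63: it sits inside (OTU63,OTU16).
Tracing OTU46: it sits inside (OTU46,OTU17).
The smallest clade enclosing all 3 is the whole tree (their MRCA is the root), so the answer is all 17 tips in alphabetical order.

OTU1, OTU16, OTU17, OTU20, OTU23, OTU30, OTU33, OTU35, OTU38, OTU4, OTU46, OTU48, OTU51, OTU54, OTU59, OTU63, OTU64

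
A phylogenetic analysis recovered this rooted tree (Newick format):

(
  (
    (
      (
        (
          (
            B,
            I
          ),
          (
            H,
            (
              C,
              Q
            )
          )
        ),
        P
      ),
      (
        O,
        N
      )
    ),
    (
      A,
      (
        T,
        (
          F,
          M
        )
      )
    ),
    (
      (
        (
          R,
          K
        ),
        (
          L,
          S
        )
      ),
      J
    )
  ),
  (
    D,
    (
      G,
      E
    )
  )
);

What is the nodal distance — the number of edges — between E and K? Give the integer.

8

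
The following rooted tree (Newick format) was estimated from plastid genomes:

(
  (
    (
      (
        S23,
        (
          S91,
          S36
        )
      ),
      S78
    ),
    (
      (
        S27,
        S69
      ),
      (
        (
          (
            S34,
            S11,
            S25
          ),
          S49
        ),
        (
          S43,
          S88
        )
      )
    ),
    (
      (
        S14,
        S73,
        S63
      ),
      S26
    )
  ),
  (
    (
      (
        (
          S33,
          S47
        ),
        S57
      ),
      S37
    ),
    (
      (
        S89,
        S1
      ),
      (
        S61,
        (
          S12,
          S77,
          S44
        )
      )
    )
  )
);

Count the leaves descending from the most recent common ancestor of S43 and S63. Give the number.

The MRCA of S43 and S63 is the node subtending (((S23,(S91,S36)),S78),((S27,S69),(((S34,S11,S25),S49),(S43,S88))),((S14,S73,S63),S26)).
That clade contains 16 terminal taxa: S11, S14, S23, S25, S26, S27, S34, S36, S43, S49, S63, S69, S73, S78, S88, S91.

16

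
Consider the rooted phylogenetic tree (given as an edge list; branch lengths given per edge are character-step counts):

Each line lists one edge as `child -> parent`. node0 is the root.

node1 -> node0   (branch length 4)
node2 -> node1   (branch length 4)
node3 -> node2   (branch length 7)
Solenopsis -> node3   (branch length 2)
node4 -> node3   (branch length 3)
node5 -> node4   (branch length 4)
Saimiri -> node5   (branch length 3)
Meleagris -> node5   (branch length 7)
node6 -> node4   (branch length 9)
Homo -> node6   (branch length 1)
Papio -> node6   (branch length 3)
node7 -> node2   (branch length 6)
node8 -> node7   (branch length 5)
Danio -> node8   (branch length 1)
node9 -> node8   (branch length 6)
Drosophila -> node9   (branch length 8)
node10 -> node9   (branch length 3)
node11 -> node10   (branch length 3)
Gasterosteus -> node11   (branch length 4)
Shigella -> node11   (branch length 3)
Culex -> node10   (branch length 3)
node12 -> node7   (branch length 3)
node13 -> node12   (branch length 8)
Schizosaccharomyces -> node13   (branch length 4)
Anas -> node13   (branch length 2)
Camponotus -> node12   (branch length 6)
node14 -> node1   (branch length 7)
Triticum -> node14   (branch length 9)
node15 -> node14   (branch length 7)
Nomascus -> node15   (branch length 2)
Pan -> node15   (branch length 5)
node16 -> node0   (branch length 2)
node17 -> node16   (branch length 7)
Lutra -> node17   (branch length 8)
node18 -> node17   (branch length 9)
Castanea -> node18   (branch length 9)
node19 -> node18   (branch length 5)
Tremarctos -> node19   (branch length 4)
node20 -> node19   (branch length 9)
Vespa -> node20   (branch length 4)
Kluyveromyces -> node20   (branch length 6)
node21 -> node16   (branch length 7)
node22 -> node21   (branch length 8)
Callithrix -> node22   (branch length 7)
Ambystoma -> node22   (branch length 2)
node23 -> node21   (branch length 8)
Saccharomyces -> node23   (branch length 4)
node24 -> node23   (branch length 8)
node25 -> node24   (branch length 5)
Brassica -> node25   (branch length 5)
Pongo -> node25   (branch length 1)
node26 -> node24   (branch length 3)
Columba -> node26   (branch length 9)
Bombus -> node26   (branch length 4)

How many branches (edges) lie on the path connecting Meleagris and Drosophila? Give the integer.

The MRCA of Meleagris and Drosophila is the node subtending ((Solenopsis,((Saimiri,Meleagris),(Homo,Papio))),((Danio,(Drosophila,((Gasterosteus,Shigella),Culex))),((Schizosaccharomyces,Anas),Camponotus))).
From Meleagris up to that node: 4 branches. From Drosophila up to the same node: 4 branches. Total: 4 + 4 = 8.

8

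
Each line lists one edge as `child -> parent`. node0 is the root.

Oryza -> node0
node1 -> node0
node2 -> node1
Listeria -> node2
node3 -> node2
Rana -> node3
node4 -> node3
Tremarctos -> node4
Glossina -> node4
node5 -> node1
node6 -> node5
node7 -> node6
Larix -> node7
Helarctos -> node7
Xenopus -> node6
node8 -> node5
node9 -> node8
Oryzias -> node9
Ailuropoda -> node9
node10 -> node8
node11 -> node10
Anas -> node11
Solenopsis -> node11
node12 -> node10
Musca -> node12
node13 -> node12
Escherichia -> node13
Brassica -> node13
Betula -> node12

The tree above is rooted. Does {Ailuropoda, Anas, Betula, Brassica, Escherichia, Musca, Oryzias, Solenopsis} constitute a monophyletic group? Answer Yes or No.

The most recent common ancestor of these taxa subtends ((Oryzias,Ailuropoda),((Anas,Solenopsis),(Musca,(Escherichia,Brassica),Betula))).
That clade has exactly 8 tips — every listed taxon and nothing else — so the group is monophyletic.

Yes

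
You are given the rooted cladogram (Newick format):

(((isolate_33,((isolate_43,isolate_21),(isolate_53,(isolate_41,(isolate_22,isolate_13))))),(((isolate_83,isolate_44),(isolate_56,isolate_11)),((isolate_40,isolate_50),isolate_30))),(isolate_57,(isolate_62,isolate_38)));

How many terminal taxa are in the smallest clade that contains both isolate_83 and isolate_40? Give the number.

The MRCA of isolate_83 and isolate_40 is the node subtending (((isolate_83,isolate_44),(isolate_56,isolate_11)),((isolate_40,isolate_50),isolate_30)).
That clade contains 7 terminal taxa: isolate_11, isolate_30, isolate_40, isolate_44, isolate_50, isolate_56, isolate_83.

7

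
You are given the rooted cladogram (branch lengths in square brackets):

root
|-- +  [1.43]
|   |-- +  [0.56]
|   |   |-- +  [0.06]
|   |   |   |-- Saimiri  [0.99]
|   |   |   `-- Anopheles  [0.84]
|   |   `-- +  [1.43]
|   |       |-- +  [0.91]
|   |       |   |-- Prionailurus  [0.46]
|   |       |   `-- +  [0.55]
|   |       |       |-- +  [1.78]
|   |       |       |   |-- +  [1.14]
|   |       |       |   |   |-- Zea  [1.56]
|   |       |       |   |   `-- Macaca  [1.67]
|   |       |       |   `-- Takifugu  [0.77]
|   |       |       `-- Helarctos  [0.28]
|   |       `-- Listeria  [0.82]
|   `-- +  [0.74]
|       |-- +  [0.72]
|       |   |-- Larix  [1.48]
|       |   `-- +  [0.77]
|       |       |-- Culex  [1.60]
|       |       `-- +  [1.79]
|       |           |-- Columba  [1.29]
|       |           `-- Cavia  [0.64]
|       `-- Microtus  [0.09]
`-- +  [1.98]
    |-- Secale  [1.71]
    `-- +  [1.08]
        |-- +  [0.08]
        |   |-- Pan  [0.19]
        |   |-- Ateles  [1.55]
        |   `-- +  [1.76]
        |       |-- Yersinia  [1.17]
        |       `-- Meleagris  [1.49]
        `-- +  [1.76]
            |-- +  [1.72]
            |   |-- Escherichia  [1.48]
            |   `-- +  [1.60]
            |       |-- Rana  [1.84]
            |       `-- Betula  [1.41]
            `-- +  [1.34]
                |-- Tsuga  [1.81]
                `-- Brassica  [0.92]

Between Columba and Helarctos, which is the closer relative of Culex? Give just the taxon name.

The MRCA of Culex and Columba subtends (Culex,(Columba,Cavia)) (3 taxa).
The MRCA of Culex and Helarctos subtends (((Saimiri,Anopheles),((Prionailurus,(((Zea,Macaca),Takifugu),Helarctos)),Listeria)),((Larix,(Culex,(Columba,Cavia))),Microtus)) (13 taxa).
The first is nested inside the second, so Culex shares a more recent common ancestor with Columba.

Columba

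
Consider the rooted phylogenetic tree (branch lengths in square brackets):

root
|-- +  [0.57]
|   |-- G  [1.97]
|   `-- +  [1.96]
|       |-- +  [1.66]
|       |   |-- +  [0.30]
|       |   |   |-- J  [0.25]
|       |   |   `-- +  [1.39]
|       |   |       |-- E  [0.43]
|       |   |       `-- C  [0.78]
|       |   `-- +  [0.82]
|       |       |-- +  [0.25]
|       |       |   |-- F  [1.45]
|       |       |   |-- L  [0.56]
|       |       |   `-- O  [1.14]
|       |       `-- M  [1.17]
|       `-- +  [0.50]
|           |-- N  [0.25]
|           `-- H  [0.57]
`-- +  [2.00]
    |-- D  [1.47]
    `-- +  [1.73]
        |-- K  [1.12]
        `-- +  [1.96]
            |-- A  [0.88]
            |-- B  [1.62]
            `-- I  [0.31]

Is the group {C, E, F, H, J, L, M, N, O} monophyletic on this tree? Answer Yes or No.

The most recent common ancestor of these taxa subtends (((J,(E,C)),((F,L,O),M)),(N,H)).
That clade has exactly 9 tips — every listed taxon and nothing else — so the group is monophyletic.

Yes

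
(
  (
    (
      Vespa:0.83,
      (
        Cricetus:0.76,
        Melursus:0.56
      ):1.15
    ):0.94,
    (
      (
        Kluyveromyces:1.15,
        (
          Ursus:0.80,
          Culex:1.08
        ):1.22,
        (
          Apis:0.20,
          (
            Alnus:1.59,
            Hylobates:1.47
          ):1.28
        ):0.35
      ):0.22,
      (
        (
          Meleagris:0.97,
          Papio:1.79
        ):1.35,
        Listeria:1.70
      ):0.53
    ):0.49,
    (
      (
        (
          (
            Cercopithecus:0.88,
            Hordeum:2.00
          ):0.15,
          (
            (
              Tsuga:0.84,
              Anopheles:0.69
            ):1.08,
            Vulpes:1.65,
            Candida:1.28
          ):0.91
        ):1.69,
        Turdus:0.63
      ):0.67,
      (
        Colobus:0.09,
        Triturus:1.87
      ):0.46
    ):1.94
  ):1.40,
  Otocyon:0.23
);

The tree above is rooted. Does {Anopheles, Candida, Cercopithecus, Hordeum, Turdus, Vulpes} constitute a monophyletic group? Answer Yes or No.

No

The MRCA of the listed taxa subtends (((Cercopithecus,Hordeum),((Tsuga,Anopheles),Vulpes,Candida)),Turdus).
That clade also contains Tsuga, which is not in the proposed group, so the group is not monophyletic.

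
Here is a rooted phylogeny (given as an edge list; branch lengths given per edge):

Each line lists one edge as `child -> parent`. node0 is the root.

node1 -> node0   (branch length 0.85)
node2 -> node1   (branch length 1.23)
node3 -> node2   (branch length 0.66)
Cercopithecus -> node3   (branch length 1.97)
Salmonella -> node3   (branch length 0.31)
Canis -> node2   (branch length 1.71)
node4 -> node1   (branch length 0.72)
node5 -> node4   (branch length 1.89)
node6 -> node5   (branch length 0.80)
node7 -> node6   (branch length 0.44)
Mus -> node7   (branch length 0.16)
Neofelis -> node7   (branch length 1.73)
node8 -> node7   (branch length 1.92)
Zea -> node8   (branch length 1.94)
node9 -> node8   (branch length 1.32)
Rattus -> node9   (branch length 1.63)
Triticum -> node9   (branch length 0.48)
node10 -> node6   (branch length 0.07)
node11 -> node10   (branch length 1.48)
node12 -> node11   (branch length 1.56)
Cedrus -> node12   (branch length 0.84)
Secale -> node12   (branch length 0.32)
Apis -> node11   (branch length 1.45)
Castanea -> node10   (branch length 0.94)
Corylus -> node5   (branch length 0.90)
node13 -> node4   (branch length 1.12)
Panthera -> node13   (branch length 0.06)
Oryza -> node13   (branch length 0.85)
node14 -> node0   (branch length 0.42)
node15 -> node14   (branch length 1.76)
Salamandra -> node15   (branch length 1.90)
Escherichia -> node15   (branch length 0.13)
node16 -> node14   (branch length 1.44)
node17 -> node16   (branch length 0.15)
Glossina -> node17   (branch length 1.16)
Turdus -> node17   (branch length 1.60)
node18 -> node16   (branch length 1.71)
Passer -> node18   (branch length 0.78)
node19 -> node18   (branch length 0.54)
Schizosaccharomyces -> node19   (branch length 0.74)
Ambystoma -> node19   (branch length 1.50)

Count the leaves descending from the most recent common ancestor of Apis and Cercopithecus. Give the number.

The MRCA of Apis and Cercopithecus is the node subtending (((Cercopithecus,Salmonella),Canis),((((Mus,Neofelis,(Zea,(Rattus,Triticum))),(((Cedrus,Secale),Apis),Castanea)),Corylus),(Panthera,Oryza))).
That clade contains 15 terminal taxa: Apis, Canis, Castanea, Cedrus, Cercopithecus, Corylus, Mus, Neofelis, Oryza, Panthera, Rattus, Salmonella, Secale, Triticum, Zea.

15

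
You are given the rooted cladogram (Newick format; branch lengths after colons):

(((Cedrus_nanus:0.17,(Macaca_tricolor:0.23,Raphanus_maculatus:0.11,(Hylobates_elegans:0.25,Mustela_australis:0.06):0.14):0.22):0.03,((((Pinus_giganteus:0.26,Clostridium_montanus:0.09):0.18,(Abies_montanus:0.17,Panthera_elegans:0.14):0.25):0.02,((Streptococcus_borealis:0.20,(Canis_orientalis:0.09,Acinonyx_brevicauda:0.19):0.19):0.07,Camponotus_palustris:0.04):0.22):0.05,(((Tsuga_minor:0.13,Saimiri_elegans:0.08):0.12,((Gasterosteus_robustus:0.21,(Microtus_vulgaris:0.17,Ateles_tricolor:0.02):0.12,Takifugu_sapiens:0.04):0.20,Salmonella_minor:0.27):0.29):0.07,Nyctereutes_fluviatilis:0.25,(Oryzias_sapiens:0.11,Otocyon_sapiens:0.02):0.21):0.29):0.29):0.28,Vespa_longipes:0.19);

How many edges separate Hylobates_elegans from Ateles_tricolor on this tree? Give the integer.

11

The MRCA of Hylobates_elegans and Ateles_tricolor is the node subtending ((Cedrus_nanus,(Macaca_tricolor,Raphanus_maculatus,(Hylobates_elegans,Mustela_australis))),((((Pinus_giganteus,Clostridium_montanus),(Abies_montanus,Panthera_elegans)),((Streptococcus_borealis,(Canis_orientalis,Acinonyx_brevicauda)),Camponotus_palustris)),(((Tsuga_minor,Saimiri_elegans),((Gasterosteus_robustus,(Microtus_vulgaris,Ateles_tricolor),Takifugu_sapiens),Salmonella_minor)),Nyctereutes_fluviatilis,(Oryzias_sapiens,Otocyon_sapiens)))).
From Hylobates_elegans up to that node: 4 branches. From Ateles_tricolor up to the same node: 7 branches. Total: 4 + 7 = 11.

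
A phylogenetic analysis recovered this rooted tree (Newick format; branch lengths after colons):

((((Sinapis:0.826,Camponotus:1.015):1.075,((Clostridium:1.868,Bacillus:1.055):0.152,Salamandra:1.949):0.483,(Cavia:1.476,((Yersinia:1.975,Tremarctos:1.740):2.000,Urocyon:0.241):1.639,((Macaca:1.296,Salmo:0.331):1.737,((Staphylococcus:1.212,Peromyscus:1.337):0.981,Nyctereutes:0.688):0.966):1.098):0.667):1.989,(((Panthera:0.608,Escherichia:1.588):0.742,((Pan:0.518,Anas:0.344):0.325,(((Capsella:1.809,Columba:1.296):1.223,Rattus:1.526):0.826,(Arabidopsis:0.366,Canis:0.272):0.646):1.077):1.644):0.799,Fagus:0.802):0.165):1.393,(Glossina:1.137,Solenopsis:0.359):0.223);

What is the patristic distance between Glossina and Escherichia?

The path runs Glossina → … → MRCA → … → Escherichia; the MRCA is the root of the tree.
Branch lengths along that path: 1.137 + 0.223 + 1.393 + 0.165 + 0.799 + 0.742 + 1.588 = 6.047.

6.047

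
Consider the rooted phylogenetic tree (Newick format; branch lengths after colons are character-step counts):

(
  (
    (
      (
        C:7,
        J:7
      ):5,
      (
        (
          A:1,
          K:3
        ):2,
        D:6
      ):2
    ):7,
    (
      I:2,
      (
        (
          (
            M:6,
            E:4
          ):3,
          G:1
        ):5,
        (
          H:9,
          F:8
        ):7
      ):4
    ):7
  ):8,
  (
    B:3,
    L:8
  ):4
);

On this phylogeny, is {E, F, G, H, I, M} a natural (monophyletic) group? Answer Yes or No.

The most recent common ancestor of these taxa subtends (I,(((M,E),G),(H,F))).
That clade has exactly 6 tips — every listed taxon and nothing else — so the group is monophyletic.

Yes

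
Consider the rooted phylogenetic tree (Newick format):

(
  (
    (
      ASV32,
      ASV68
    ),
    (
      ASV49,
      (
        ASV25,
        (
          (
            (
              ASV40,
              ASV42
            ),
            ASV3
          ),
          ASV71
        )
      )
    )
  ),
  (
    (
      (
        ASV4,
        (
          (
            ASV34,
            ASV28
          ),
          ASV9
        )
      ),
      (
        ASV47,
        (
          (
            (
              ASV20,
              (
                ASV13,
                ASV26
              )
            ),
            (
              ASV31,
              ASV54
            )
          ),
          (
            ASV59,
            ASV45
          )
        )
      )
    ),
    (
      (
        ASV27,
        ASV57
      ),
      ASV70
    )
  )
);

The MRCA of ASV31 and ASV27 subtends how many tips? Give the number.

The MRCA of ASV31 and ASV27 is the node subtending (((ASV4,((ASV34,ASV28),ASV9)),(ASV47,(((ASV20,(ASV13,ASV26)),(ASV31,ASV54)),(ASV59,ASV45)))),((ASV27,ASV57),ASV70)).
That clade contains 15 terminal taxa: ASV13, ASV20, ASV26, ASV27, ASV28, ASV31, ASV34, ASV4, ASV45, ASV47, ASV54, ASV57, ASV59, ASV70, ASV9.

15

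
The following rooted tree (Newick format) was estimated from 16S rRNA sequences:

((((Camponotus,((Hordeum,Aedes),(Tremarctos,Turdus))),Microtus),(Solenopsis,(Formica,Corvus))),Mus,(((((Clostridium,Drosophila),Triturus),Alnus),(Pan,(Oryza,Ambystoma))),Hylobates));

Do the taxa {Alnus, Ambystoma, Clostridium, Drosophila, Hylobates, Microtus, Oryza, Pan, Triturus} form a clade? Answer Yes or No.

The MRCA of the listed taxa is the root, so the smallest clade containing them is the whole tree.
That clade also contains Aedes, Camponotus, Corvus, Formica, Hordeum, Mus, Solenopsis, Tremarctos, Turdus, which are not in the proposed group, so the group is not monophyletic.

No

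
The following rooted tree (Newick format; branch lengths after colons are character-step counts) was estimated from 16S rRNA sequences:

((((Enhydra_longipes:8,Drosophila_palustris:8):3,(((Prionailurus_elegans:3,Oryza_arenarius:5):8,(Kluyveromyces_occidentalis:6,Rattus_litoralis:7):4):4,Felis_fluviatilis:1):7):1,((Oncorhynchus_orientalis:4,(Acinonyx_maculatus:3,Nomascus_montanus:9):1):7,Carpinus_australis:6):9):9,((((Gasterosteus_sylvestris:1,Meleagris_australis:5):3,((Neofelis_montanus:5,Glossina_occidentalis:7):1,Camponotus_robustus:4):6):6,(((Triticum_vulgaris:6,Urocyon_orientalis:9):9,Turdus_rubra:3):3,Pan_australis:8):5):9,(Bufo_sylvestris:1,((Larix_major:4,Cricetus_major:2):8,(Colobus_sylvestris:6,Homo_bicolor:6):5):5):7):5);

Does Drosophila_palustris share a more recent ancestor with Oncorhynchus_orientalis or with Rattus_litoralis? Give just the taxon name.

Rattus_litoralis

The MRCA of Drosophila_palustris and Rattus_litoralis subtends ((Enhydra_longipes,Drosophila_palustris),(((Prionailurus_elegans,Oryza_arenarius),(Kluyveromyces_occidentalis,Rattus_litoralis)),Felis_fluviatilis)) (7 taxa).
The MRCA of Drosophila_palustris and Oncorhynchus_orientalis subtends (((Enhydra_longipes,Drosophila_palustris),(((Prionailurus_elegans,Oryza_arenarius),(Kluyveromyces_occidentalis,Rattus_litoralis)),Felis_fluviatilis)),((Oncorhynchus_orientalis,(Acinonyx_maculatus,Nomascus_montanus)),Carpinus_australis)) (11 taxa).
The first is nested inside the second, so Drosophila_palustris shares a more recent common ancestor with Rattus_litoralis.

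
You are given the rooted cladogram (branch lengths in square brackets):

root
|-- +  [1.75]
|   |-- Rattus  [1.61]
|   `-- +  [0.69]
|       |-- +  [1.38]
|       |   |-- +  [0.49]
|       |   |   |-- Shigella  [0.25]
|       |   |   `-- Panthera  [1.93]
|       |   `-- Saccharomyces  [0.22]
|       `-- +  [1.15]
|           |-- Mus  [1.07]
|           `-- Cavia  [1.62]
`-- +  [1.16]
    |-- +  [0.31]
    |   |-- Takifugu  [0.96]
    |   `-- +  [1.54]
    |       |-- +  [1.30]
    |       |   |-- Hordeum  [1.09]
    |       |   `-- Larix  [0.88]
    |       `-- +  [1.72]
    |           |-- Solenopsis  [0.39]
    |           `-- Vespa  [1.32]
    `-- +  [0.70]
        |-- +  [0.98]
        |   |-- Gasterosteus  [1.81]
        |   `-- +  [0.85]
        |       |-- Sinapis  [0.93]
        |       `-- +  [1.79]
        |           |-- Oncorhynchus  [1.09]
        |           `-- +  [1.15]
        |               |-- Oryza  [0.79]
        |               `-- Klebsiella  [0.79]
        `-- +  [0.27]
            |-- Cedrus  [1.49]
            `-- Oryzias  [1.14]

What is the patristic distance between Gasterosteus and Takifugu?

4.76

The path runs Gasterosteus → … → MRCA → … → Takifugu; the MRCA is the node subtending ((Takifugu,((Hordeum,Larix),(Solenopsis,Vespa))),((Gasterosteus,(Sinapis,(Oncorhynchus,(Oryza,Klebsiella)))),(Cedrus,Oryzias))).
Branch lengths along that path: 1.81 + 0.98 + 0.70 + 0.31 + 0.96 = 4.76.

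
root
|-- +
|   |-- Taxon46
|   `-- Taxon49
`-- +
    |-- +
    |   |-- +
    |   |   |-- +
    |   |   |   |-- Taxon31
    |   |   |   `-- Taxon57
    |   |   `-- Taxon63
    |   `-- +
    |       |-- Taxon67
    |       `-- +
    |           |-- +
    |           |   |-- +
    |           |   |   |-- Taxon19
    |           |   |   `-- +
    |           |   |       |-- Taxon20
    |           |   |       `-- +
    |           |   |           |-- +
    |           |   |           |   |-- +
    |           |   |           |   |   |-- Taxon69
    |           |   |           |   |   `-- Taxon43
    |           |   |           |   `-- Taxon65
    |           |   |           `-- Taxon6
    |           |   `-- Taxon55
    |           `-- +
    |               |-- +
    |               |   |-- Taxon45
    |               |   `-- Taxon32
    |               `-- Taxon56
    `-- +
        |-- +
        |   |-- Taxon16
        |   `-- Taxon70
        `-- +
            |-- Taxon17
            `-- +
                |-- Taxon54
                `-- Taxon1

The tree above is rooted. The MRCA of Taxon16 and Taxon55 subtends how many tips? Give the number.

19

The MRCA of Taxon16 and Taxon55 is the node subtending ((((Taxon31,Taxon57),Taxon63),(Taxon67,(((Taxon19,(Taxon20,(((Taxon69,Taxon43),Taxon65),Taxon6))),Taxon55),((Taxon45,Taxon32),Taxon56)))),((Taxon16,Taxon70),(Taxon17,(Taxon54,Taxon1)))).
That clade contains 19 terminal taxa: Taxon1, Taxon16, Taxon17, Taxon19, Taxon20, Taxon31, Taxon32, Taxon43, Taxon45, Taxon54, Taxon55, Taxon56, Taxon57, Taxon6, Taxon63, Taxon65, Taxon67, Taxon69, Taxon70.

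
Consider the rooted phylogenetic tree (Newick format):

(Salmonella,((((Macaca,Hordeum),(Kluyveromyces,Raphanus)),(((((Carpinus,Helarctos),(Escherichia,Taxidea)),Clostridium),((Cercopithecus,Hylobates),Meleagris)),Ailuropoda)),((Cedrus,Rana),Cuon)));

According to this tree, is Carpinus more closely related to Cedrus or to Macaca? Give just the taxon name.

Macaca

The MRCA of Carpinus and Macaca subtends (((Macaca,Hordeum),(Kluyveromyces,Raphanus)),(((((Carpinus,Helarctos),(Escherichia,Taxidea)),Clostridium),((Cercopithecus,Hylobates),Meleagris)),Ailuropoda)) (13 taxa).
The MRCA of Carpinus and Cedrus subtends ((((Macaca,Hordeum),(Kluyveromyces,Raphanus)),(((((Carpinus,Helarctos),(Escherichia,Taxidea)),Clostridium),((Cercopithecus,Hylobates),Meleagris)),Ailuropoda)),((Cedrus,Rana),Cuon)) (16 taxa).
The first is nested inside the second, so Carpinus shares a more recent common ancestor with Macaca.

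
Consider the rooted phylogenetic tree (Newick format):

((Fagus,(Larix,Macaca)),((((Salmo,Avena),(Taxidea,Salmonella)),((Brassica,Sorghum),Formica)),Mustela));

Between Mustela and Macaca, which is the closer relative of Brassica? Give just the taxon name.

The MRCA of Brassica and Mustela subtends ((((Salmo,Avena),(Taxidea,Salmonella)),((Brassica,Sorghum),Formica)),Mustela) (8 taxa).
The MRCA of Brassica and Macaca is the root, subtending the entire tree (11 taxa).
The first is nested inside the second, so Brassica shares a more recent common ancestor with Mustela.

Mustela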